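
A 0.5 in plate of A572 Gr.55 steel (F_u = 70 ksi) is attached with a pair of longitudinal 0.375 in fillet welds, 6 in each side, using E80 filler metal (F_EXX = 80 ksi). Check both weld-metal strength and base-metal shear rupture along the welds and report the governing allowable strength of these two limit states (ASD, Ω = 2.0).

t_e = 0.707 × 0.375 = 0.2651 in; L = 12 in.
Weld metal: R_n/Ω = (1/2.0) × 0.6 × 80 × 0.2651 × 12 = 76.36 kips.
Base metal (shear rupture): R_n/Ω = (1/2.0) × 0.6 × 70 × 0.5 × 12 = 126 kips.
Governing: weld metal.

R_n/Ω ≈ 76.4 kips (weld metal governs)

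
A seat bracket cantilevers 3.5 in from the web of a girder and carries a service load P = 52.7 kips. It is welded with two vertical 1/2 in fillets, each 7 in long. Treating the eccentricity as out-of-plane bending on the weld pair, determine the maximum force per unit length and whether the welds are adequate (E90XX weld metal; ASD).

f_max ≈ 11.9 kip/in; NOT adequate

E90XX → F_EXX = 90 ksi.
L_w = 2 × 7 = 14 in; section modulus (unit throat) S = 2 × L²/6 = 16.33 in².
Direct shear f_v = P/L_w = 52.7/14 = 3.764 kip/in.
Moment M = P × e = 52.7 × 3.5 = 184.45 kip·in; bending f_b = M/S = 11.29 kip/in.
f_max = √(f_v² + f_b²) = √(3.764² + 11.29²) = 11.9 kip/in.
r_n/Ω = (1/2.0) × 0.6 × 90 × (0.707 × 0.5) = 9.544 kip/in → NOT adequate.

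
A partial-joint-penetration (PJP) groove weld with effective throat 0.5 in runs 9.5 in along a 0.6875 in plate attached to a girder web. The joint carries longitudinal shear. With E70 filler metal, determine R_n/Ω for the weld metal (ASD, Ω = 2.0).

R_n/Ω ≈ 99.8 kips

E70XX → F_EXX = 70 ksi.
Effective throat (given) t_e = 0.5 in.
A_we = 0.5 × 9.5 = 4.75 in².
F_nw = 0.6 F_EXX = 42 ksi.
R_n/Ω = (42 × 4.75) / 2.0 = 99.75 kips.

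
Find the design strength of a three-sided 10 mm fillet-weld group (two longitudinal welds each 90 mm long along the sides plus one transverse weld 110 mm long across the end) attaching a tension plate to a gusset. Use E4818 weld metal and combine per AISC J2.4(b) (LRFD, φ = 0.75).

E48XX → F_EXX = 480 MPa.
t_e = 0.707 × 10 = 7.07 mm.
R_nwl = 0.6 × 480 × 7.07 × 180 × 10⁻³ = 366.5 kN (longitudinal, 2 welds).
R_nwt = 0.6 × 480 × 7.07 × 110 × 10⁻³ = 224 kN (transverse, base value).
(i) R_nwl + R_nwt = 590.5 kN; (ii) 0.85 R_nwl + 1.5 R_nwt = 647.5 kN.
R_n = max = 647.5 kN [governs: (ii)]; φR_n = 485.6 kN.

φR_n ≈ 486 kN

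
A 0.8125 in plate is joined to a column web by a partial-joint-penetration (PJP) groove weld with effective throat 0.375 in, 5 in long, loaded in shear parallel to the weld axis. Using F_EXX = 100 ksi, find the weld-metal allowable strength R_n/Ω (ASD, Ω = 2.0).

R_n/Ω ≈ 56.2 kip

Effective throat (given) t_e = 0.375 in.
A_we = 0.375 × 5 = 1.875 in².
F_nw = 0.6 F_EXX = 60 ksi.
R_n/Ω = (60 × 1.875) / 2.0 = 56.25 kip.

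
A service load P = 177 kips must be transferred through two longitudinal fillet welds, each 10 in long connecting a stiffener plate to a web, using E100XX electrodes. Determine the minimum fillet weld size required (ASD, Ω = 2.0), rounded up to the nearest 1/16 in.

w = 7/16 in

E100XX → F_EXX = 100 ksi.
Total weld length L = 20 in.
Required throat t_e = P × Ω / (0.6 F_EXX × L) = 177 × 2.0 / (0.6 × 100 × 20) = 0.295 in.
Required leg w = t_e / 0.707 = 0.4173 in → use 7/16 in.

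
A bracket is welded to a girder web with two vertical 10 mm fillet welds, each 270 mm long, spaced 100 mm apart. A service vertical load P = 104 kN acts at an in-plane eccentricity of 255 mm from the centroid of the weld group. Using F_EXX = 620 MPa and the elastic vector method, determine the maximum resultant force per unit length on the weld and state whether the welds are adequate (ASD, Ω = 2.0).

Total weld length L_w = 540 mm. Treat welds as unit-width lines.
Polar moment about centroid: J = 2[d³/12 + d(b/2)²] = 2[270³/12 + 270×50²] = 4630000 mm³.
Direct shear f_v = P/L_w = 104×10³ / 540 = 192.6 N/mm (vertical).
Torsion M = P·e = 104×10³ × 255 = 26520000 N·mm.
Critical point at (x, y) = (50, 135) from centroid. f_tx = M·y/J = 773.2 N/mm; f_ty = M·x/J = 286.4 N/mm.
Resultant f_max = √[f_tx² + (f_v + f_ty)²] = √[773.2² + (192.6 + 286.4)²] = 909.5 N/mm.
Capacity per unit length: r_n/Ω = (1/2.0) × 0.6 × 620 × (0.707 × 10) = 1315 N/mm.
909.5 ≤ 1315 → adequate.

f_max ≈ 910 N/mm; adequate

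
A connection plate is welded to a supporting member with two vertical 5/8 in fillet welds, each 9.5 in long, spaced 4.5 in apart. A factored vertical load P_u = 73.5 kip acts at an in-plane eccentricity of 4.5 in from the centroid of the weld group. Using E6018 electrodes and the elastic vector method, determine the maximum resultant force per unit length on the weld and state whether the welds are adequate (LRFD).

E60XX → F_EXX = 60 ksi.
Total weld length L_w = 19 in. Treat welds as unit-width lines.
Polar moment about centroid: J = 2[d³/12 + d(b/2)²] = 2[9.5³/12 + 9.5×2.25²] = 239.1 in³.
Direct shear f_v = P/L_w = 73.5 / 19 = 3.868 kip/in (vertical).
Torsion M = P·e = 73.5 × 4.5 = 330.75 kip·in.
Critical point at (x, y) = (2.25, 4.75) from centroid. f_tx = M·y/J = 6.571 kip/in; f_ty = M·x/J = 3.113 kip/in.
Resultant f_max = √[f_tx² + (f_v + f_ty)²] = √[6.571² + (3.868 + 3.113)²] = 9.587 kip/in.
Capacity per unit length: φr_n = 0.75 × 0.6 × 60 × (0.707 × 0.625) = 11.93 kip/in.
9.587 ≤ 11.93 → adequate.

f_max ≈ 9.59 kip/in; adequate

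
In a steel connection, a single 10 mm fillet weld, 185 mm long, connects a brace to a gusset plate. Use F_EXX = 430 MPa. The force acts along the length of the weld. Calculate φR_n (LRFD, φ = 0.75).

φR_n ≈ 253 kN

Effective throat t_e = 0.707 × 10 = 7.07 mm.
Total length L = 185 mm; A_we = 7.07 × 185 = 1308 mm².
F_nw = 0.6 F_EXX = 0.6 × 430 = 258 MPa.
φR_n = 0.75 × 258 × 1308 × 10⁻³ = 253.1 kN.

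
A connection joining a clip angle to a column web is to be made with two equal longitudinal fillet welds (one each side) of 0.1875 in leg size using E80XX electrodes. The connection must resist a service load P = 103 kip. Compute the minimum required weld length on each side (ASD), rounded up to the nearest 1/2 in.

E80XX → F_EXX = 80 ksi.
Throat t_e = 0.707 × 0.1875 = 0.1326 in.
r_n/Ω = (0.6 × 80 × 0.1326) / 2.0 = 3.181 kip/in.
L_req = P / (r_n/Ω) = 103 / 3.181 = 32.37 in total.
Per side: 32.37 / 2 = 16.19 in.
Round up → use L = 16.5 in on each side.

L = 16.5 in on each side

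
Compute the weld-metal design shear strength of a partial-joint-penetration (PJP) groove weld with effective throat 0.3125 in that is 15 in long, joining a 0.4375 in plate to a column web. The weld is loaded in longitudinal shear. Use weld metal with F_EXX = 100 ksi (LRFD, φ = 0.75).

φR_n ≈ 211 kip

Effective throat (given) t_e = 0.3125 in.
A_we = 0.3125 × 15 = 4.688 in².
F_nw = 0.6 F_EXX = 60 ksi.
φR_n = 0.75 × 60 × 4.688 = 210.9 kip.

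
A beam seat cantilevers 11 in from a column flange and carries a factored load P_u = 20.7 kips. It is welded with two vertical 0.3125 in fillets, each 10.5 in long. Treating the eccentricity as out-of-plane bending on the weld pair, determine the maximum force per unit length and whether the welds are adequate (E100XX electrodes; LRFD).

f_max ≈ 6.27 kip/in; adequate

E100XX → F_EXX = 100 ksi.
L_w = 2 × 10.5 = 21 in; section modulus (unit throat) S = 2 × L²/6 = 36.75 in².
Direct shear f_v = P/L_w = 20.7/21 = 0.9857 kip/in.
Moment M = P × e = 20.7 × 11 = 227.7 kip·in; bending f_b = M/S = 6.196 kip/in.
f_max = √(f_v² + f_b²) = √(0.9857² + 6.196²) = 6.274 kip/in.
φr_n = 0.75 × 0.6 × 100 × (0.707 × 0.3125) = 9.942 kip/in → adequate.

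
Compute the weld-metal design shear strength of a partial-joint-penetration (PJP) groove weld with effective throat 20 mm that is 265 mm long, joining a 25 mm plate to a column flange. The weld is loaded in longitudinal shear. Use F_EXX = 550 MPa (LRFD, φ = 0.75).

φR_n ≈ 1310 kN

Effective throat (given) t_e = 20 mm.
A_we = 20 × 265 = 5300 mm².
F_nw = 0.6 F_EXX = 330 MPa.
φR_n = 0.75 × 330 × 5300 × 10⁻³ = 1312 kN.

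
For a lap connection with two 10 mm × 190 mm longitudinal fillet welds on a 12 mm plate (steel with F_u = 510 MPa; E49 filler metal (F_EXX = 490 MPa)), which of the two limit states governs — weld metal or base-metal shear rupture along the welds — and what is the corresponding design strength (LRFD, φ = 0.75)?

t_e = 0.707 × 10 = 7.07 mm; L = 380 mm.
Weld metal: φR_n = 0.75 × 0.6 × 490 × 7.07 × 380 × 10⁻³ = 592.4 kN.
Base metal (shear rupture): φR_n = 0.75 × 0.6 × 510 × 12 × 380 × 10⁻³ = 1047 kN.
Governing: weld metal.

φR_n ≈ 592 kN (weld metal governs)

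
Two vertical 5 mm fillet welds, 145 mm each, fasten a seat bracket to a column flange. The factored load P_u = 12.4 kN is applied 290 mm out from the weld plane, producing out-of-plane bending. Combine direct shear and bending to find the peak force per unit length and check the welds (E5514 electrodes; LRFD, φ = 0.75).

E55XX → F_EXX = 550 MPa.
L_w = 2 × 145 = 290 mm; section modulus (unit throat) S = 2 × L²/6 = 7008 mm².
Direct shear f_v = P/L_w = 12.4×10³/290 = 42.76 N/mm.
Moment M = P × e = 12.4×10³ × 290 = 3596000 N·mm; bending f_b = M/S = 513.1 N/mm.
f_max = √(f_v² + f_b²) = √(42.76² + 513.1²) = 514.9 N/mm.
φr_n = 0.75 × 0.6 × 550 × (0.707 × 5) = 874.9 N/mm → adequate.

f_max ≈ 515 N/mm; adequate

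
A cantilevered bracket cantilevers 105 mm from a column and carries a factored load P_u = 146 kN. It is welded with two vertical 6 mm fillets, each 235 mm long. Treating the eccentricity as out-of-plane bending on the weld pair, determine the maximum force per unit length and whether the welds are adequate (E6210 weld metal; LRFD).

f_max ≈ 889 N/mm; adequate

E62XX → F_EXX = 620 MPa.
L_w = 2 × 235 = 470 mm; section modulus (unit throat) S = 2 × L²/6 = 18410 mm².
Direct shear f_v = P/L_w = 146×10³/470 = 310.6 N/mm.
Moment M = P × e = 146×10³ × 105 = 15330000 N·mm; bending f_b = M/S = 832.8 N/mm.
f_max = √(f_v² + f_b²) = √(310.6² + 832.8²) = 888.8 N/mm.
φr_n = 0.75 × 0.6 × 620 × (0.707 × 6) = 1184 N/mm → adequate.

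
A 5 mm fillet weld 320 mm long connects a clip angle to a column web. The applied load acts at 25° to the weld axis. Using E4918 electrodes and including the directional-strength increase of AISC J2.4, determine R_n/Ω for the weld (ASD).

E49XX → F_EXX = 490 MPa.
t_e = 0.707 × 5 = 3.535 mm; A_we = 3.535 × 320 = 1131 mm².
Directional factor: 1.0 + 0.5 sin^1.5(25°) = 1.137.
F_nw = 0.6 × 490 × 1.137 = 334.4 MPa.
R_n/Ω = (334.4 × 1131) / 2.0 × 10⁻³ = 189.1 kN.

R_n/Ω ≈ 189 kN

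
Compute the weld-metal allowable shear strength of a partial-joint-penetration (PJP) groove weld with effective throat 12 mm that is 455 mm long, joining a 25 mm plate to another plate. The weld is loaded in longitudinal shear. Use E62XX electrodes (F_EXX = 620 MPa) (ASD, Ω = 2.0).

Effective throat (given) t_e = 12 mm.
A_we = 12 × 455 = 5460 mm².
F_nw = 0.6 F_EXX = 372 MPa.
R_n/Ω = (372 × 5460) / 2.0 × 10⁻³ = 1016 kN.

R_n/Ω ≈ 1020 kN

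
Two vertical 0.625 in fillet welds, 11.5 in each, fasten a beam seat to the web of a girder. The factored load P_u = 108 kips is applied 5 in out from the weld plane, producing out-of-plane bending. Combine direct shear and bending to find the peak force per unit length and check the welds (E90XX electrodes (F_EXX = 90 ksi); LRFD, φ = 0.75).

L_w = 2 × 11.5 = 23 in; section modulus (unit throat) S = 2 × L²/6 = 44.08 in².
Direct shear f_v = P/L_w = 108/23 = 4.696 kip/in.
Moment M = P × e = 108 × 5 = 540 kip·in; bending f_b = M/S = 12.25 kip/in.
f_max = √(f_v² + f_b²) = √(4.696² + 12.25²) = 13.12 kip/in.
φr_n = 0.75 × 0.6 × 90 × (0.707 × 0.625) = 17.9 kip/in → adequate.

f_max ≈ 13.1 kip/in; adequate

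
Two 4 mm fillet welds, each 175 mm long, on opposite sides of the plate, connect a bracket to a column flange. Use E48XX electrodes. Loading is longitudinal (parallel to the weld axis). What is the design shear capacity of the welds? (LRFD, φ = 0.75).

E48XX → F_EXX = 480 MPa.
Effective throat t_e = 0.707 × 4 = 2.828 mm.
Total length L = 350 mm; A_we = 2.828 × 350 = 989.8 mm².
F_nw = 0.6 F_EXX = 0.6 × 480 = 288 MPa.
φR_n = 0.75 × 288 × 989.8 × 10⁻³ = 213.8 kN.

φR_n ≈ 214 kN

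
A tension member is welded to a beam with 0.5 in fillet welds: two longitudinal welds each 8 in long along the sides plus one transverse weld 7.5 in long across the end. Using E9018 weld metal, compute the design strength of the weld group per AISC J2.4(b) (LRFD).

φR_n ≈ 356 kip

E90XX → F_EXX = 90 ksi.
t_e = 0.707 × 0.5 = 0.3535 in.
R_nwl = 0.6 × 90 × 0.3535 × 16 = 305.4 kip (longitudinal, 2 welds).
R_nwt = 0.6 × 90 × 0.3535 × 7.5 = 143.2 kip (transverse, base value).
(i) R_nwl + R_nwt = 448.6 kip; (ii) 0.85 R_nwl + 1.5 R_nwt = 474.4 kip.
R_n = max = 474.4 kip [governs: (ii)]; φR_n = 355.8 kip.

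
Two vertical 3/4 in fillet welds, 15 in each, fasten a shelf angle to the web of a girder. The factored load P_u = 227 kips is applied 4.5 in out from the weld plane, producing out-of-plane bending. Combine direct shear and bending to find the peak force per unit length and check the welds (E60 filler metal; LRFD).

f_max ≈ 15.6 kip/in; NOT adequate

E60XX → F_EXX = 60 ksi.
L_w = 2 × 15 = 30 in; section modulus (unit throat) S = 2 × L²/6 = 75 in².
Direct shear f_v = P/L_w = 227/30 = 7.567 kip/in.
Moment M = P × e = 227 × 4.5 = 1021.5 kip·in; bending f_b = M/S = 13.62 kip/in.
f_max = √(f_v² + f_b²) = √(7.567² + 13.62²) = 15.58 kip/in.
φr_n = 0.75 × 0.6 × 60 × (0.707 × 0.75) = 14.32 kip/in → NOT adequate.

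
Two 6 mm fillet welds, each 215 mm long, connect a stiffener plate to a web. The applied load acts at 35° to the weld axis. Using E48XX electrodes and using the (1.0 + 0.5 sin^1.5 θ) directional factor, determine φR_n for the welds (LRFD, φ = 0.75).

φR_n ≈ 480 kN

E48XX → F_EXX = 480 MPa.
t_e = 0.707 × 6 = 4.242 mm; A_we = 4.242 × 430 = 1824 mm².
Directional factor: 1.0 + 0.5 sin^1.5(35°) = 1.217.
F_nw = 0.6 × 480 × 1.217 = 350.6 MPa.
φR_n = 0.75 × 350.6 × 1824 × 10⁻³ = 479.6 kN.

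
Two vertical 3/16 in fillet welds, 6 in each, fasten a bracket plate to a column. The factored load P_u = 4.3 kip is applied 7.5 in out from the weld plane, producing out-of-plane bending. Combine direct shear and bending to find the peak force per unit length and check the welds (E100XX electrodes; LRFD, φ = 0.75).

E100XX → F_EXX = 100 ksi.
L_w = 2 × 6 = 12 in; section modulus (unit throat) S = 2 × L²/6 = 12 in².
Direct shear f_v = P/L_w = 4.3/12 = 0.3583 kip/in.
Moment M = P × e = 4.3 × 7.5 = 32.25 kip·in; bending f_b = M/S = 2.688 kip/in.
f_max = √(f_v² + f_b²) = √(0.3583² + 2.688²) = 2.711 kip/in.
φr_n = 0.75 × 0.6 × 100 × (0.707 × 0.1875) = 5.965 kip/in → adequate.

f_max ≈ 2.71 kip/in; adequate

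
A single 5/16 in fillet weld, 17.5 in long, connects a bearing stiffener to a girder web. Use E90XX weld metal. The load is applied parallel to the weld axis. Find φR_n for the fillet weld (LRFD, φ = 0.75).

φR_n ≈ 157 kip

E90XX → F_EXX = 90 ksi.
Effective throat t_e = 0.707 × 0.3125 = 0.2209 in.
Total length L = 17.5 in; A_we = 0.2209 × 17.5 = 3.866 in².
F_nw = 0.6 F_EXX = 0.6 × 90 = 54 ksi.
φR_n = 0.75 × 54 × 3.866 = 156.6 kip.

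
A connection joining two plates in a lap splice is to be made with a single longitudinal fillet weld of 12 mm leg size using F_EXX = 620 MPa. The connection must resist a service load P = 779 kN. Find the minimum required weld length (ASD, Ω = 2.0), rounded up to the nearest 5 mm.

Throat t_e = 0.707 × 12 = 8.484 mm.
r_n/Ω = (0.6 × 620 × 8.484) / 2.0 = 1578 N/mm = 1.578 kN/mm.
L_req = P / (r_n/Ω) = 779 / 1.578 = 493.7 mm total.
Round up → use L = 495 mm.

L = 495 mm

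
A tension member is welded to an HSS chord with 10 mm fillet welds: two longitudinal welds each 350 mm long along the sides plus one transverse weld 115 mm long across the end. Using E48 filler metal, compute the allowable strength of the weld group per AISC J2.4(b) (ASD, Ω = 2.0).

R_n/Ω ≈ 830 kN

E48XX → F_EXX = 480 MPa.
t_e = 0.707 × 10 = 7.07 mm.
R_nwl = 0.6 × 480 × 7.07 × 700 × 10⁻³ = 1425 kN (longitudinal, 2 welds).
R_nwt = 0.6 × 480 × 7.07 × 115 × 10⁻³ = 234.2 kN (transverse, base value).
(i) R_nwl + R_nwt = 1659 kN; (ii) 0.85 R_nwl + 1.5 R_nwt = 1563 kN.
R_n = max = 1659 kN [governs: (i)]; R_n/Ω = 829.7 kN.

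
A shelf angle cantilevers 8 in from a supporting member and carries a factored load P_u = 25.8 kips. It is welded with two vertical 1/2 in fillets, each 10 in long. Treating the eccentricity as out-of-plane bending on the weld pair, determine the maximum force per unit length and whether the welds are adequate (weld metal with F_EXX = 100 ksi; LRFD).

f_max ≈ 6.32 kip/in; adequate

L_w = 2 × 10 = 20 in; section modulus (unit throat) S = 2 × L²/6 = 33.33 in².
Direct shear f_v = P/L_w = 25.8/20 = 1.29 kip/in.
Moment M = P × e = 25.8 × 8 = 206.4 kip·in; bending f_b = M/S = 6.192 kip/in.
f_max = √(f_v² + f_b²) = √(1.29² + 6.192²) = 6.325 kip/in.
φr_n = 0.75 × 0.6 × 100 × (0.707 × 0.5) = 15.91 kip/in → adequate.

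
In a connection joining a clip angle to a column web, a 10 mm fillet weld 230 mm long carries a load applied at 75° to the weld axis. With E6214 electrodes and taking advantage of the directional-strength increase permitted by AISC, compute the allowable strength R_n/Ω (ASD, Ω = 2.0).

R_n/Ω ≈ 446 kN

E62XX → F_EXX = 620 MPa.
t_e = 0.707 × 10 = 7.07 mm; A_we = 7.07 × 230 = 1626 mm².
Directional factor: 1.0 + 0.5 sin^1.5(75°) = 1.475.
F_nw = 0.6 × 620 × 1.475 = 548.6 MPa.
R_n/Ω = (548.6 × 1626) / 2.0 × 10⁻³ = 446 kN.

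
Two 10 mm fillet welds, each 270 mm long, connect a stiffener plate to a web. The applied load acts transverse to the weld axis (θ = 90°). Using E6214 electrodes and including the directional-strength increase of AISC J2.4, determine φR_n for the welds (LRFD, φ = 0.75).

E62XX → F_EXX = 620 MPa.
t_e = 0.707 × 10 = 7.07 mm; A_we = 7.07 × 540 = 3818 mm².
Directional factor: 1.0 + 0.5 sin^1.5(90°) = 1.5.
F_nw = 0.6 × 620 × 1.5 = 558 MPa.
φR_n = 0.75 × 558 × 3818 × 10⁻³ = 1598 kN.

φR_n ≈ 1600 kN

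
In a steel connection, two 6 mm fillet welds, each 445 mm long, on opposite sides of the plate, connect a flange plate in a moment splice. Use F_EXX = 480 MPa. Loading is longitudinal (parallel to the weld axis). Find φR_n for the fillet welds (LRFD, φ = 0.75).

Effective throat t_e = 0.707 × 6 = 4.242 mm.
Total length L = 890 mm; A_we = 4.242 × 890 = 3775 mm².
F_nw = 0.6 F_EXX = 0.6 × 480 = 288 MPa.
φR_n = 0.75 × 288 × 3775 × 10⁻³ = 815.5 kN.

φR_n ≈ 815 kN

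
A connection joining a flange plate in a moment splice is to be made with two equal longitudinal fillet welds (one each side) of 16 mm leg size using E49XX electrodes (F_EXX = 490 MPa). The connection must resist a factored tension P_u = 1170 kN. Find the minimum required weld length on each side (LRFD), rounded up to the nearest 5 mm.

L = 235 mm on each side

Throat t_e = 0.707 × 16 = 11.31 mm.
φr_n = 0.75 × 0.6 × 490 × 11.31 × 10⁻³ = 2.494 kN/mm.
L_req = P_u / φr_n = 1170 / 2.494 = 469.1 mm total.
Per side: 469.1 / 2 = 234.5 mm.
Round up → use L = 235 mm on each side.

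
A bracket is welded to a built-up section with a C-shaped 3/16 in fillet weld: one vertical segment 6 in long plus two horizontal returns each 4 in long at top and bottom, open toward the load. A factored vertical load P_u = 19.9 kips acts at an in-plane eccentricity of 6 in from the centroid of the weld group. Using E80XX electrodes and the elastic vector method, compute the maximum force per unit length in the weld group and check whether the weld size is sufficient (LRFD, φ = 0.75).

E80XX → F_EXX = 80 ksi.
Total weld length L_w = 14 in. Treat welds as unit-width lines.
Centroid: x̄ = 2×4×2 / 14 = 1.143 in from the vertical weld.
Polar moment about centroid: J = I_x + I_y = [6³/12 + 2×4×3²] + [6×1.143² + 2(4³/12 + 4×0.8571²)] = 114.4 in³.
Direct shear f_v = P/L_w = 19.9 / 14 = 1.421 kip/in (vertical).
Torsion M = P·e = 19.9 × 6 = 119.4 kip·in.
Critical point at (x, y) = (2.857, 3) from centroid. f_tx = M·y/J = 3.132 kip/in; f_ty = M·x/J = 2.983 kip/in.
Resultant f_max = √[f_tx² + (f_v + f_ty)²] = √[3.132² + (1.421 + 2.983)²] = 5.404 kip/in.
Capacity per unit length: φr_n = 0.75 × 0.6 × 80 × (0.707 × 0.1875) = 4.772 kip/in.
5.404 > 4.772 → NOT adequate.

f_max ≈ 5.4 kip/in; NOT adequate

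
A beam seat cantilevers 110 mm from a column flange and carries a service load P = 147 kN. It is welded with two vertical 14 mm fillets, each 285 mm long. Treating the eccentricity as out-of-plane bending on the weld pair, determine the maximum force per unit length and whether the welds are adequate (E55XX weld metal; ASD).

f_max ≈ 651 N/mm; adequate

E55XX → F_EXX = 550 MPa.
L_w = 2 × 285 = 570 mm; section modulus (unit throat) S = 2 × L²/6 = 27080 mm².
Direct shear f_v = P/L_w = 147×10³/570 = 257.9 N/mm.
Moment M = P × e = 147×10³ × 110 = 16170000 N·mm; bending f_b = M/S = 597.2 N/mm.
f_max = √(f_v² + f_b²) = √(257.9² + 597.2²) = 650.5 N/mm.
r_n/Ω = (1/2.0) × 0.6 × 550 × (0.707 × 14) = 1633 N/mm → adequate.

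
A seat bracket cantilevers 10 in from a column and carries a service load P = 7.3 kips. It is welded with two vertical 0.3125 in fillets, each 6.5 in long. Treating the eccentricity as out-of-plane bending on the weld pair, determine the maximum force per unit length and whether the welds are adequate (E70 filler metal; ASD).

f_max ≈ 5.21 kip/in; NOT adequate

E70XX → F_EXX = 70 ksi.
L_w = 2 × 6.5 = 13 in; section modulus (unit throat) S = 2 × L²/6 = 14.08 in².
Direct shear f_v = P/L_w = 7.3/13 = 0.5615 kip/in.
Moment M = P × e = 7.3 × 10 = 73 kip·in; bending f_b = M/S = 5.183 kip/in.
f_max = √(f_v² + f_b²) = √(0.5615² + 5.183²) = 5.214 kip/in.
r_n/Ω = (1/2.0) × 0.6 × 70 × (0.707 × 0.3125) = 4.64 kip/in → NOT adequate.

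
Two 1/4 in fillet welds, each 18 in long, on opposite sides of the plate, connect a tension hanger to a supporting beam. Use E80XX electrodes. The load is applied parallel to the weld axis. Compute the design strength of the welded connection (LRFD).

E80XX → F_EXX = 80 ksi.
Effective throat t_e = 0.707 × 0.25 = 0.1767 in.
Total length L = 36 in; A_we = 0.1767 × 36 = 6.363 in².
F_nw = 0.6 F_EXX = 0.6 × 80 = 48 ksi.
φR_n = 0.75 × 48 × 6.363 = 229.1 kip.

φR_n ≈ 229 kip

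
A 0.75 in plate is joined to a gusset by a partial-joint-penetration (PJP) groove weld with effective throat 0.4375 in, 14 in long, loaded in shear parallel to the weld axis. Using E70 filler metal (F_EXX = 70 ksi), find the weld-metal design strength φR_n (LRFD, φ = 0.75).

Effective throat (given) t_e = 0.4375 in.
A_we = 0.4375 × 14 = 6.125 in².
F_nw = 0.6 F_EXX = 42 ksi.
φR_n = 0.75 × 42 × 6.125 = 192.9 kips.

φR_n ≈ 193 kips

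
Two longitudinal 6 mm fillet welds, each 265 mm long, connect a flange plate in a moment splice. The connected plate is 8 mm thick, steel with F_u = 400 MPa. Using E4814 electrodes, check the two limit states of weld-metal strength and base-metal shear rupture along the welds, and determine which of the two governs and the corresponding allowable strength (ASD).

E48XX → F_EXX = 480 MPa.
t_e = 0.707 × 6 = 4.242 mm; L = 530 mm.
Weld metal: R_n/Ω = (1/2.0) × 0.6 × 480 × 4.242 × 530 × 10⁻³ = 323.7 kN.
Base metal (shear rupture): R_n/Ω = (1/2.0) × 0.6 × 400 × 8 × 530 × 10⁻³ = 508.8 kN.
Governing: weld metal.

R_n/Ω ≈ 324 kN (weld metal governs)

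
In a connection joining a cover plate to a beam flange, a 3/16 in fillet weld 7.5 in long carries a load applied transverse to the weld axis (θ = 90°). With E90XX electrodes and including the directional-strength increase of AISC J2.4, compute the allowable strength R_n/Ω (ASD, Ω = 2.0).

R_n/Ω ≈ 40.3 kip

E90XX → F_EXX = 90 ksi.
t_e = 0.707 × 0.1875 = 0.1326 in; A_we = 0.1326 × 7.5 = 0.9942 in².
Directional factor: 1.0 + 0.5 sin^1.5(90°) = 1.5.
F_nw = 0.6 × 90 × 1.5 = 81 ksi.
R_n/Ω = (81 × 0.9942) / 2.0 = 40.27 kip.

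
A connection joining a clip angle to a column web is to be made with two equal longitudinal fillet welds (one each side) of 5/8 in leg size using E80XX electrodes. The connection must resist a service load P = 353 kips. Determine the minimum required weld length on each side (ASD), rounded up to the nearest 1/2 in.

E80XX → F_EXX = 80 ksi.
Throat t_e = 0.707 × 0.625 = 0.4419 in.
r_n/Ω = (0.6 × 80 × 0.4419) / 2.0 = 10.6 kip/in.
L_req = P / (r_n/Ω) = 353 / 10.6 = 33.29 in total.
Per side: 33.29 / 2 = 16.64 in.
Round up → use L = 17 in on each side.

L = 17 in on each side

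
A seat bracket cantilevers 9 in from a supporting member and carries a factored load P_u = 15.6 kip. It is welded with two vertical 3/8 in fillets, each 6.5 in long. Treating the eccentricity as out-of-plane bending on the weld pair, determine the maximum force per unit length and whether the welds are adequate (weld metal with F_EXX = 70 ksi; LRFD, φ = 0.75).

f_max ≈ 10 kip/in; NOT adequate

L_w = 2 × 6.5 = 13 in; section modulus (unit throat) S = 2 × L²/6 = 14.08 in².
Direct shear f_v = P/L_w = 15.6/13 = 1.2 kip/in.
Moment M = P × e = 15.6 × 9 = 140.4 kip·in; bending f_b = M/S = 9.969 kip/in.
f_max = √(f_v² + f_b²) = √(1.2² + 9.969²) = 10.04 kip/in.
φr_n = 0.75 × 0.6 × 70 × (0.707 × 0.375) = 8.351 kip/in → NOT adequate.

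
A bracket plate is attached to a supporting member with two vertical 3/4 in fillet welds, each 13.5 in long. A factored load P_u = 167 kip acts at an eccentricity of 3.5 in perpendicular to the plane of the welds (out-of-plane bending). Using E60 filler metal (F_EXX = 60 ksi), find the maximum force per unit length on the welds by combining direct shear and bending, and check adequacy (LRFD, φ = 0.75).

L_w = 2 × 13.5 = 27 in; section modulus (unit throat) S = 2 × L²/6 = 60.75 in².
Direct shear f_v = P/L_w = 167/27 = 6.185 kip/in.
Moment M = P × e = 167 × 3.5 = 584.5 kip·in; bending f_b = M/S = 9.621 kip/in.
f_max = √(f_v² + f_b²) = √(6.185² + 9.621²) = 11.44 kip/in.
φr_n = 0.75 × 0.6 × 60 × (0.707 × 0.75) = 14.32 kip/in → adequate.

f_max ≈ 11.4 kip/in; adequate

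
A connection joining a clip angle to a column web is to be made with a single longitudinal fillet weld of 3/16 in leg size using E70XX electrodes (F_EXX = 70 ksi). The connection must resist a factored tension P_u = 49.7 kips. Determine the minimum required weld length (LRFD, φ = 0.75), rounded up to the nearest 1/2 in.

Throat t_e = 0.707 × 0.1875 = 0.1326 in.
φr_n = 0.75 × 0.6 × 70 × 0.1326 = 4.176 kips/in.
L_req = P_u / φr_n = 49.7 / 4.176 = 11.9 in total.
Round up → use L = 12 in.

L = 12 in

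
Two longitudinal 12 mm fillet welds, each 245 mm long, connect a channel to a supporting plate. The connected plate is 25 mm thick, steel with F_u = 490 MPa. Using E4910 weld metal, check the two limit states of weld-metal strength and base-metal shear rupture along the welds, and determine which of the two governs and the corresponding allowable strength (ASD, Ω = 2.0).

E49XX → F_EXX = 490 MPa.
t_e = 0.707 × 12 = 8.484 mm; L = 490 mm.
Weld metal: R_n/Ω = (1/2.0) × 0.6 × 490 × 8.484 × 490 × 10⁻³ = 611.1 kN.
Base metal (shear rupture): R_n/Ω = (1/2.0) × 0.6 × 490 × 25 × 490 × 10⁻³ = 1801 kN.
Governing: weld metal.

R_n/Ω ≈ 611 kN (weld metal governs)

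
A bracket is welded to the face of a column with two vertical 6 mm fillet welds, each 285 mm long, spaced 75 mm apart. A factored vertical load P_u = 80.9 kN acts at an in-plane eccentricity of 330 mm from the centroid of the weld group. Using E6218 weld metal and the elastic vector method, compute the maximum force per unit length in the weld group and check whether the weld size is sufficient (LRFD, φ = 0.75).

f_max ≈ 891 N/mm; adequate

E62XX → F_EXX = 620 MPa.
Total weld length L_w = 570 mm. Treat welds as unit-width lines.
Polar moment about centroid: J = 2[d³/12 + d(b/2)²] = 2[285³/12 + 285×37.5²] = 4660000 mm³.
Direct shear f_v = P/L_w = 80.9×10³ / 570 = 141.9 N/mm (vertical).
Torsion M = P·e = 80.9×10³ × 330 = 26697000 N·mm.
Critical point at (x, y) = (37.5, 142.5) from centroid. f_tx = M·y/J = 816.4 N/mm; f_ty = M·x/J = 214.8 N/mm.
Resultant f_max = √[f_tx² + (f_v + f_ty)²] = √[816.4² + (141.9 + 214.8)²] = 891 N/mm.
Capacity per unit length: φr_n = 0.75 × 0.6 × 620 × (0.707 × 6) = 1184 N/mm.
891 ≤ 1184 → adequate.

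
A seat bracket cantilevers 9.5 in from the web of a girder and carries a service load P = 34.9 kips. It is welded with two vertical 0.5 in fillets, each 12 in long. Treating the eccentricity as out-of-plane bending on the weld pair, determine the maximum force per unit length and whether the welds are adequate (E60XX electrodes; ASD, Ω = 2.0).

E60XX → F_EXX = 60 ksi.
L_w = 2 × 12 = 24 in; section modulus (unit throat) S = 2 × L²/6 = 48 in².
Direct shear f_v = P/L_w = 34.9/24 = 1.454 kip/in.
Moment M = P × e = 34.9 × 9.5 = 331.55 kip·in; bending f_b = M/S = 6.907 kip/in.
f_max = √(f_v² + f_b²) = √(1.454² + 6.907²) = 7.059 kip/in.
r_n/Ω = (1/2.0) × 0.6 × 60 × (0.707 × 0.5) = 6.363 kip/in → NOT adequate.

f_max ≈ 7.06 kip/in; NOT adequate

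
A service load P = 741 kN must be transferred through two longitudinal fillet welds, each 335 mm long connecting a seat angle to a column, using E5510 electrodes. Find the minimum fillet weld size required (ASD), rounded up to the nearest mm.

w = 10 mm

E55XX → F_EXX = 550 MPa.
Total weld length L = 670 mm.
Required throat t_e = P × Ω / (0.6 F_EXX × L) = 741 × 2.0 / (0.6 × 550 × 670 × 10⁻³) = 6.703 mm.
Required leg w = t_e / 0.707 = 9.481 mm → use 10 mm.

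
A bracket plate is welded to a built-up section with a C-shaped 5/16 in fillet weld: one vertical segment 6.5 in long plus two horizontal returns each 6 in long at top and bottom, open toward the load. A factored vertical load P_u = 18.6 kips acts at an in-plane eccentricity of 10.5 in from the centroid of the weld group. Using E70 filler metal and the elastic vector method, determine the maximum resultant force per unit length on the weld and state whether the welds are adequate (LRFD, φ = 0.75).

E70XX → F_EXX = 70 ksi.
Total weld length L_w = 18.5 in. Treat welds as unit-width lines.
Centroid: x̄ = 2×6×3 / 18.5 = 1.946 in from the vertical weld.
Polar moment about centroid: J = I_x + I_y = [6.5³/12 + 2×6×3.25²] + [6.5×1.946² + 2(6³/12 + 6×1.054²)] = 223.6 in³.
Direct shear f_v = P/L_w = 18.6 / 18.5 = 1.005 kip/in (vertical).
Torsion M = P·e = 18.6 × 10.5 = 195.3 kip·in.
Critical point at (x, y) = (4.054, 3.25) from centroid. f_tx = M·y/J = 2.839 kip/in; f_ty = M·x/J = 3.541 kip/in.
Resultant f_max = √[f_tx² + (f_v + f_ty)²] = √[2.839² + (1.005 + 3.541)²] = 5.36 kip/in.
Capacity per unit length: φr_n = 0.75 × 0.6 × 70 × (0.707 × 0.3125) = 6.96 kip/in.
5.36 ≤ 6.96 → adequate.

f_max ≈ 5.36 kip/in; adequate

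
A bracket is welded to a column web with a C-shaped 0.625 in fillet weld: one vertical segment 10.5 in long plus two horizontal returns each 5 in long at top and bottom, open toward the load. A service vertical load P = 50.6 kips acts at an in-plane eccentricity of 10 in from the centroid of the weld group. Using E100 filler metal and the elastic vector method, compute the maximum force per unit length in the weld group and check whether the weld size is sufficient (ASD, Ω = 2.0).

E100XX → F_EXX = 100 ksi.
Total weld length L_w = 20.5 in. Treat welds as unit-width lines.
Centroid: x̄ = 2×5×2.5 / 20.5 = 1.22 in from the vertical weld.
Polar moment about centroid: J = I_x + I_y = [10.5³/12 + 2×5×5.25²] + [10.5×1.22² + 2(5³/12 + 5×1.28²)] = 424.9 in³.
Direct shear f_v = P/L_w = 50.6 / 20.5 = 2.468 kip/in (vertical).
Torsion M = P·e = 50.6 × 10 = 506 kip·in.
Critical point at (x, y) = (3.78, 5.25) from centroid. f_tx = M·y/J = 6.251 kip/in; f_ty = M·x/J = 4.502 kip/in.
Resultant f_max = √[f_tx² + (f_v + f_ty)²] = √[6.251² + (2.468 + 4.502)²] = 9.363 kip/in.
Capacity per unit length: r_n/Ω = (1/2.0) × 0.6 × 100 × (0.707 × 0.625) = 13.26 kip/in.
9.363 ≤ 13.26 → adequate.

f_max ≈ 9.36 kip/in; adequate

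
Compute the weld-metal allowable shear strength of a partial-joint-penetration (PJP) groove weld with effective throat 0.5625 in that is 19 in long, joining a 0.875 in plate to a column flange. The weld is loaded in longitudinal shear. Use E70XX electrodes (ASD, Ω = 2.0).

E70XX → F_EXX = 70 ksi.
Effective throat (given) t_e = 0.5625 in.
A_we = 0.5625 × 19 = 10.69 in².
F_nw = 0.6 F_EXX = 42 ksi.
R_n/Ω = (42 × 10.69) / 2.0 = 224.4 kip.

R_n/Ω ≈ 224 kip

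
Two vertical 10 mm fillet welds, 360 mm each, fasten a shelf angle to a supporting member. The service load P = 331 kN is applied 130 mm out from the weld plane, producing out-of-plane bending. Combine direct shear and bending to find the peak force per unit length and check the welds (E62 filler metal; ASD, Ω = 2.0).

E62XX → F_EXX = 620 MPa.
L_w = 2 × 360 = 720 mm; section modulus (unit throat) S = 2 × L²/6 = 43200 mm².
Direct shear f_v = P/L_w = 331×10³/720 = 459.7 N/mm.
Moment M = P × e = 331×10³ × 130 = 43030000 N·mm; bending f_b = M/S = 996.1 N/mm.
f_max = √(f_v² + f_b²) = √(459.7² + 996.1²) = 1097 N/mm.
r_n/Ω = (1/2.0) × 0.6 × 620 × (0.707 × 10) = 1315 N/mm → adequate.

f_max ≈ 1100 N/mm; adequate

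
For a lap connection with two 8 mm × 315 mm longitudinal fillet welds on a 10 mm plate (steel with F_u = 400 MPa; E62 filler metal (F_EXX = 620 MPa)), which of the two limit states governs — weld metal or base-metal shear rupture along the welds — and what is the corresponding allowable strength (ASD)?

t_e = 0.707 × 8 = 5.656 mm; L = 630 mm.
Weld metal: R_n/Ω = (1/2.0) × 0.6 × 620 × 5.656 × 630 × 10⁻³ = 662.8 kN.
Base metal (shear rupture): R_n/Ω = (1/2.0) × 0.6 × 400 × 10 × 630 × 10⁻³ = 756 kN.
Governing: weld metal.

R_n/Ω ≈ 663 kN (weld metal governs)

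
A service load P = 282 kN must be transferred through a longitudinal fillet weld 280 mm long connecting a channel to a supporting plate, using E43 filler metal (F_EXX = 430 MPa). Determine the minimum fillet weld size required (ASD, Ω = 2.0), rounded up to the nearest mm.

w = 12 mm

Total weld length L = 280 mm.
Required throat t_e = P × Ω / (0.6 F_EXX × L) = 282 × 2.0 / (0.6 × 430 × 280 × 10⁻³) = 7.807 mm.
Required leg w = t_e / 0.707 = 11.04 mm → use 12 mm.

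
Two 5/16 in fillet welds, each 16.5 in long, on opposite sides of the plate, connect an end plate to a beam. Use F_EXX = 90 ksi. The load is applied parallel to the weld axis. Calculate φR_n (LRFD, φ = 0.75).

Effective throat t_e = 0.707 × 0.3125 = 0.2209 in.
Total length L = 33 in; A_we = 0.2209 × 33 = 7.291 in².
F_nw = 0.6 F_EXX = 0.6 × 90 = 54 ksi.
φR_n = 0.75 × 54 × 7.291 = 295.3 kips.

φR_n ≈ 295 kips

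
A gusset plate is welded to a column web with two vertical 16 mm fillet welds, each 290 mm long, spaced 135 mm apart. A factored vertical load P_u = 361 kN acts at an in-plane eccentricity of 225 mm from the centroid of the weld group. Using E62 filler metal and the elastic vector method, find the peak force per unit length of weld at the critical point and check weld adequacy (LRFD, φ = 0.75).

f_max ≈ 2270 N/mm; adequate

E62XX → F_EXX = 620 MPa.
Total weld length L_w = 580 mm. Treat welds as unit-width lines.
Polar moment about centroid: J = 2[d³/12 + d(b/2)²] = 2[290³/12 + 290×67.5²] = 6707000 mm³.
Direct shear f_v = P/L_w = 361×10³ / 580 = 622.4 N/mm (vertical).
Torsion M = P·e = 361×10³ × 225 = 81225000 N·mm.
Critical point at (x, y) = (67.5, 145) from centroid. f_tx = M·y/J = 1756 N/mm; f_ty = M·x/J = 817.4 N/mm.
Resultant f_max = √[f_tx² + (f_v + f_ty)²] = √[1756² + (622.4 + 817.4)²] = 2271 N/mm.
Capacity per unit length: φr_n = 0.75 × 0.6 × 620 × (0.707 × 16) = 3156 N/mm.
2271 ≤ 3156 → adequate.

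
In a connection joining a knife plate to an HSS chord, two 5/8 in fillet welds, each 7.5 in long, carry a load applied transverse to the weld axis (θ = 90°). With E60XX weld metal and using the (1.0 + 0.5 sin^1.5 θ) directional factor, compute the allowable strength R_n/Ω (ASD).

E60XX → F_EXX = 60 ksi.
t_e = 0.707 × 0.625 = 0.4419 in; A_we = 0.4419 × 15 = 6.628 in².
Directional factor: 1.0 + 0.5 sin^1.5(90°) = 1.5.
F_nw = 0.6 × 60 × 1.5 = 54 ksi.
R_n/Ω = (54 × 6.628) / 2.0 = 179 kip.

R_n/Ω ≈ 179 kip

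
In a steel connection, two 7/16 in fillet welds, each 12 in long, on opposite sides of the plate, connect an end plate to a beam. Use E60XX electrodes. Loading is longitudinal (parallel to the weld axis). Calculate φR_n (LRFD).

φR_n ≈ 200 kips

E60XX → F_EXX = 60 ksi.
Effective throat t_e = 0.707 × 0.4375 = 0.3093 in.
Total length L = 24 in; A_we = 0.3093 × 24 = 7.423 in².
F_nw = 0.6 F_EXX = 0.6 × 60 = 36 ksi.
φR_n = 0.75 × 36 × 7.423 = 200.4 kips.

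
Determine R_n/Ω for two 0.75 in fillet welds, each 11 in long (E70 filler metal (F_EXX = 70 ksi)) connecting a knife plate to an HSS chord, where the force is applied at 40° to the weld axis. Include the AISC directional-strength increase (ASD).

t_e = 0.707 × 0.75 = 0.5302 in; A_we = 0.5302 × 22 = 11.67 in².
Directional factor: 1.0 + 0.5 sin^1.5(40°) = 1.258.
F_nw = 0.6 × 70 × 1.258 = 52.82 ksi.
R_n/Ω = (52.82 × 11.67) / 2.0 = 308.1 kips.

R_n/Ω ≈ 308 kips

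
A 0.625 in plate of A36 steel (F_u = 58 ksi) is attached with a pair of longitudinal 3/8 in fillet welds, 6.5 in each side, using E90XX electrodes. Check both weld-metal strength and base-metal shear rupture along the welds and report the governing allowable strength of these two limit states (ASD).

E90XX → F_EXX = 90 ksi.
t_e = 0.707 × 0.375 = 0.2651 in; L = 13 in.
Weld metal: R_n/Ω = (1/2.0) × 0.6 × 90 × 0.2651 × 13 = 93.06 kip.
Base metal (shear rupture): R_n/Ω = (1/2.0) × 0.6 × 58 × 0.625 × 13 = 141.4 kip.
Governing: weld metal.

R_n/Ω ≈ 93.1 kip (weld metal governs)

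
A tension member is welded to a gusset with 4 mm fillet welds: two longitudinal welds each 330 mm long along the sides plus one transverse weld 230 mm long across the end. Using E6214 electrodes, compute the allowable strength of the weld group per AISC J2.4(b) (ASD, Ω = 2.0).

E62XX → F_EXX = 620 MPa.
t_e = 0.707 × 4 = 2.828 mm.
R_nwl = 0.6 × 620 × 2.828 × 660 × 10⁻³ = 694.3 kN (longitudinal, 2 welds).
R_nwt = 0.6 × 620 × 2.828 × 230 × 10⁻³ = 242 kN (transverse, base value).
(i) R_nwl + R_nwt = 936.3 kN; (ii) 0.85 R_nwl + 1.5 R_nwt = 953.1 kN.
R_n = max = 953.1 kN [governs: (ii)]; R_n/Ω = 476.6 kN.

R_n/Ω ≈ 477 kN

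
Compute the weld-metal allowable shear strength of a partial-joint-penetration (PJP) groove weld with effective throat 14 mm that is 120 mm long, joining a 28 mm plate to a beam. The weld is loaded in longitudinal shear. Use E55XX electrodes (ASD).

R_n/Ω ≈ 277 kN

E55XX → F_EXX = 550 MPa.
Effective throat (given) t_e = 14 mm.
A_we = 14 × 120 = 1680 mm².
F_nw = 0.6 F_EXX = 330 MPa.
R_n/Ω = (330 × 1680) / 2.0 × 10⁻³ = 277.2 kN.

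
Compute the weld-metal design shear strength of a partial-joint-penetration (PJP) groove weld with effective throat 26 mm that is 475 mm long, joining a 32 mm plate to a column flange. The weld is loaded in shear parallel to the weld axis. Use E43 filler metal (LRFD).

φR_n ≈ 2390 kN

E43XX → F_EXX = 430 MPa.
Effective throat (given) t_e = 26 mm.
A_we = 26 × 475 = 12350 mm².
F_nw = 0.6 F_EXX = 258 MPa.
φR_n = 0.75 × 258 × 12350 × 10⁻³ = 2390 kN.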